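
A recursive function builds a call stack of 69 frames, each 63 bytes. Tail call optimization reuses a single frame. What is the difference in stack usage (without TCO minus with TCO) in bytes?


Without TCO: 69 * 63 = 4347 bytes
With TCO: reuse 1 frame = 63 bytes
Savings = 4347 - 63 = 4284

4284


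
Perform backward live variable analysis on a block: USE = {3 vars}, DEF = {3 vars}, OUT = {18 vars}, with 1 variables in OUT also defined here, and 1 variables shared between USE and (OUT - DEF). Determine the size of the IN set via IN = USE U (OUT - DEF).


OUT - DEF: 18 - 1 = 17
|IN| = |USE| + |OUT - DEF| - |USE ∩ (OUT - DEF)| = 3 + 17 - 1 = 19

19


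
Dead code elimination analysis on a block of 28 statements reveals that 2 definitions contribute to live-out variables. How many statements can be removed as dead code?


Dead code = total statements - live definitions
= 28 - 2 = 26

26


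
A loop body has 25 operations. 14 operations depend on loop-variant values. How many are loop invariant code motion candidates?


Invariant candidates = total - loop-dependent
= 25 - 14 = 11

11


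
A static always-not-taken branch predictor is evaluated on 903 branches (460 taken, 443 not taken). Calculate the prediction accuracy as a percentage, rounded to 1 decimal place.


Predictor: always-not-taken
Correct predictions = 443
Accuracy = 443 / 903 * 100 = 49.1%

49.1


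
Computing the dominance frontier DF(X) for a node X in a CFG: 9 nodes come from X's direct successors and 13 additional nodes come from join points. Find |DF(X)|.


DF(X) = direct successor contributions + join point contributions
= 9 + 13 = 22

22


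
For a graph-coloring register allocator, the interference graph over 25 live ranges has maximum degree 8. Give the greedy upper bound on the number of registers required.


Greedy coloring never needs more than (max_degree + 1) colors: when coloring a vertex, at most max_degree neighbors are already colored.
Upper bound = 8 + 1 = 9

9


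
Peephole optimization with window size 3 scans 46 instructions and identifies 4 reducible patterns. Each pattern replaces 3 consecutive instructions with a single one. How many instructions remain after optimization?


Each match removes 2 instructions.
Total removed = 4 * 2 = 8
Remaining = 46 - 8 = 38

38


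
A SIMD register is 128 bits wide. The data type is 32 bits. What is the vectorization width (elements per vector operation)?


Width = SIMD bits / data type bits
= 128 / 32 = 4

4


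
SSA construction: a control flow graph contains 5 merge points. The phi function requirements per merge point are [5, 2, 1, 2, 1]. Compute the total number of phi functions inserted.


Total phi functions = sum of phi functions at each join node
= 5 + 2 + 1 + 2 + 1 = 11

11


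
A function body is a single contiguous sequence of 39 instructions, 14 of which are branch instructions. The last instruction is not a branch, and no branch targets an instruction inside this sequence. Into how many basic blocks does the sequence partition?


With no in-sequence branch targets, the leaders are the first instruction plus the instruction after each branch.
Number of basic blocks = branches + 1
= 14 + 1 = 15

15


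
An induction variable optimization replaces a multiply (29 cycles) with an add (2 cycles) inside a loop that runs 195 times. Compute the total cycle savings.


Per-iteration saving = 29 - 2 = 27
Total saved = 195 * 27 = 5265

5265


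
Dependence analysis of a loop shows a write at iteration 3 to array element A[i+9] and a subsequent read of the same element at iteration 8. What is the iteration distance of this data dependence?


Distance = read iteration - write iteration
= 8 - 3 = 5

5


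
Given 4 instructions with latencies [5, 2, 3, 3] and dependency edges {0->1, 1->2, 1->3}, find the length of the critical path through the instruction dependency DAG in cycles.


Compute longest path through dependency graph: dist(Ik) = max over predecessors of dist + latency(Ik).
dist(I0) = latency 5 = 5
dist(I1) = dist(I0) + 2 = 5 + 2 = 7
dist(I2) = dist(I1) + 3 = 7 + 3 = 10
dist(I3) = dist(I1) + 3 = 7 + 3 = 10
Critical path = max dist = 10

10


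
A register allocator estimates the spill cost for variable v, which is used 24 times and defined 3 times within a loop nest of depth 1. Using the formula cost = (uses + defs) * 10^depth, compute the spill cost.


uses + defs = 24 + 3 = 27
10^1 = 10
Spill cost = 27 * 10 = 270

270


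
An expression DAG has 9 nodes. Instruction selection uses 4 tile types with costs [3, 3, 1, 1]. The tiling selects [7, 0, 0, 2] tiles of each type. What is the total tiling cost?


Total cost = sum(count_i * cost_i)
= 7*3 + 0*3 + 0*1 + 2*1
= 23

23


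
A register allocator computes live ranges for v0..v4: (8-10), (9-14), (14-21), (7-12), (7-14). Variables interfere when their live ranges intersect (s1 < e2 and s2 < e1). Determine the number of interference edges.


Check all pairs for overlapping intervals.
Two intervals (s1,e1) and (s2,e2) overlap if s1 < e2 and s2 < e1.
v0 (8-10) vs v1..v4: overlaps v1, v3, v4 -> 3
v1 (9-14) vs v2..v4: overlaps v3, v4 -> 2
v2 (14-21) vs v3..v4: overlaps none -> 0
v3 (7-12) vs v4: overlaps v4 -> 1
Total overlapping pairs = 3 + 2 + 0 + 1 = 6

6


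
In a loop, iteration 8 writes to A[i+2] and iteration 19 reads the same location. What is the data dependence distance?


Distance = read iteration - write iteration
= 19 - 8 = 11

11


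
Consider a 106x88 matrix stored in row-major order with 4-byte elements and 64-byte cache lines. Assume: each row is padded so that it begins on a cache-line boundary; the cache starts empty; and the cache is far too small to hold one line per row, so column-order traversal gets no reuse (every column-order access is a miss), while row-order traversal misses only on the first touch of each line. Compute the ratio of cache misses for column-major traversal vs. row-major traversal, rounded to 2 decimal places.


Each row occupies 88 * 4 = 352 bytes and starts on a line boundary, so it spans ceil(352 / 64) = 6 cache lines.
Row-major traversal misses (one per line touched): 106 * ceil(88 * 4 / 64) = 636
Column-major traversal misses (no reuse, every access misses): 106 * 88 = 9328
Ratio = 9328 / 636 = 14.67

14.67


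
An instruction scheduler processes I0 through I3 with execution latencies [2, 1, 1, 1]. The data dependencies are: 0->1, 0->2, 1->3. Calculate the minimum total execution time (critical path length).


Compute longest path through dependency graph: dist(Ik) = max over predecessors of dist + latency(Ik).
dist(I0) = latency 2 = 2
dist(I1) = dist(I0) + 1 = 2 + 1 = 3
dist(I2) = dist(I0) + 1 = 2 + 1 = 3
dist(I3) = dist(I1) + 1 = 3 + 1 = 4
Critical path = max dist = 4

4


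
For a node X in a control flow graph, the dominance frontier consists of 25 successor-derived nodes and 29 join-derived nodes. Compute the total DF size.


DF(X) = direct successor contributions + join point contributions
= 25 + 29 = 54

54


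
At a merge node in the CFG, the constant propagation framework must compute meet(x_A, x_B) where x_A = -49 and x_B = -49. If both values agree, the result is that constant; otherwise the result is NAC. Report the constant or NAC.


Meet operation: if both paths give the same constant, result is that constant; if they differ, result is NAC (not-a-constant).
Path A: -49, Path B: -49 -> equal
Result: constant -> -49

-49


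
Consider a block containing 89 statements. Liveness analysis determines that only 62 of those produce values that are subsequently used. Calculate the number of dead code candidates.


Dead code = total statements - live definitions
= 89 - 62 = 27

27


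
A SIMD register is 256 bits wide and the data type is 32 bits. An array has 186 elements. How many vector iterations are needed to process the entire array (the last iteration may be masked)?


Width = 256 / 32 = 8 elements per vector op
Iterations = ceil(186 / 8) = 24

24


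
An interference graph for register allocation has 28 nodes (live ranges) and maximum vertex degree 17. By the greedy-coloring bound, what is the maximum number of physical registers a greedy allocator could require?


Greedy coloring never needs more than (max_degree + 1) colors: when coloring a vertex, at most max_degree neighbors are already colored.
Upper bound = 17 + 1 = 18

18


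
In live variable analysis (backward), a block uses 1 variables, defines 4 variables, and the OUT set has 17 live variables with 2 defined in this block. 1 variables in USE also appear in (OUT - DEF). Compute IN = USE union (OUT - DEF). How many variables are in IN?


OUT - DEF: 17 - 2 = 15
|IN| = |USE| + |OUT - DEF| - |USE ∩ (OUT - DEF)| = 1 + 15 - 1 = 15

15


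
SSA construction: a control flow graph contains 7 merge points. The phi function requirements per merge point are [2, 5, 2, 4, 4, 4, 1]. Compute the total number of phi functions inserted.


Total phi functions = sum of phi functions at each join node
= 2 + 5 + 2 + 4 + 4 + 4 + 1 = 22

22


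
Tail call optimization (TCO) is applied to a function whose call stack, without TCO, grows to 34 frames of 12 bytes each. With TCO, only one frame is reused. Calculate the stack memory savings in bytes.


Without TCO: 34 * 12 = 408 bytes
With TCO: reuse 1 frame = 12 bytes
Savings = 408 - 12 = 396

396


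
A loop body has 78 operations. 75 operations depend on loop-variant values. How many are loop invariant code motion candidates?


Invariant candidates = total - loop-dependent
= 78 - 75 = 3

3


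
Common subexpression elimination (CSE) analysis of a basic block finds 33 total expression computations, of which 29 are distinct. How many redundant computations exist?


CSE count = total expressions - unique expressions
= 33 - 29 = 4

4


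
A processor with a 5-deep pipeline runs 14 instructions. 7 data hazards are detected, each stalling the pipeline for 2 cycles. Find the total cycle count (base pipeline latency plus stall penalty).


Base cycles = 5 + 14 - 1 = 18
Total stalls = 7 * 2 = 14
Total = 18 + 14 = 32

32


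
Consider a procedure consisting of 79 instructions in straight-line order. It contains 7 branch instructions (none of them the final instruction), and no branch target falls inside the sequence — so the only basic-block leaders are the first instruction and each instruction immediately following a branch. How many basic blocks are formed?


With no in-sequence branch targets, the leaders are the first instruction plus the instruction after each branch.
Number of basic blocks = branches + 1
= 7 + 1 = 8

8


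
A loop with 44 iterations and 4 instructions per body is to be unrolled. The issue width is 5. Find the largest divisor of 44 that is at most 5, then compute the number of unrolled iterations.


Largest divisor of 44 <= 5 is 4
New iterations = 44 / 4 = 11

11


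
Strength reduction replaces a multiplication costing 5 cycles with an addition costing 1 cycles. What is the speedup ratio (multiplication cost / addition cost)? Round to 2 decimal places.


Ratio = mult_cost / add_cost = 5 / 1 = 5.0

5.0


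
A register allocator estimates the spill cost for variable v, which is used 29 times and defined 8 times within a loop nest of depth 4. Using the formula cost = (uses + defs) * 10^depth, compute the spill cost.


uses + defs = 29 + 8 = 37
10^4 = 10000
Spill cost = 37 * 10000 = 370000

370000


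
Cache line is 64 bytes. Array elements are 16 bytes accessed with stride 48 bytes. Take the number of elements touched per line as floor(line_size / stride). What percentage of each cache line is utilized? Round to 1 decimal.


Elements per cache line = floor(64 / 48) = 1
Bytes used = 1 * 16 = 16
Utilization = 16 / 64 * 100 = 25.0%

25.0


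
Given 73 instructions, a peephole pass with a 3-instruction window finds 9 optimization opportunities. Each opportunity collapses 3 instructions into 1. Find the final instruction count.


Each match removes 2 instructions.
Total removed = 9 * 2 = 18
Remaining = 73 - 18 = 55

55


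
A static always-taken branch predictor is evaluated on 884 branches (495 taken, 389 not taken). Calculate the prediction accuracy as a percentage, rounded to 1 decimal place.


Predictor: always-taken
Correct predictions = 495
Accuracy = 495 / 884 * 100 = 56.0%

56.0


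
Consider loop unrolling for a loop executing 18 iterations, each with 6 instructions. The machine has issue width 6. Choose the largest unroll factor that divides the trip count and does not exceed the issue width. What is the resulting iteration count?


Largest divisor of 18 <= 6 is 6
New iterations = 18 / 6 = 3

3


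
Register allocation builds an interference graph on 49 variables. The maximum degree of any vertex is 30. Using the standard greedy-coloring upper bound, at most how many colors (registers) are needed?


Greedy coloring never needs more than (max_degree + 1) colors: when coloring a vertex, at most max_degree neighbors are already colored.
Upper bound = 30 + 1 = 31

31


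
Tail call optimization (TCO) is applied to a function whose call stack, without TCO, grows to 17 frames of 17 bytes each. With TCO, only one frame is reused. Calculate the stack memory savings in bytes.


Without TCO: 17 * 17 = 289 bytes
With TCO: reuse 1 frame = 17 bytes
Savings = 289 - 17 = 272

272


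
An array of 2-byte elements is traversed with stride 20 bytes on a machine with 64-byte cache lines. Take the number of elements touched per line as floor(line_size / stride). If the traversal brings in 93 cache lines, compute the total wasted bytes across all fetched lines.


Elements per line = floor(64 / 20) = 3
Bytes used per line = 3 * 2 = 6
Wasted per line = 64 - 6 = 58
Total wasted = 58 * 93 = 5394

5394


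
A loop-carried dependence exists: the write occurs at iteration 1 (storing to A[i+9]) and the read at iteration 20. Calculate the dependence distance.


Distance = read iteration - write iteration
= 20 - 1 = 19

19


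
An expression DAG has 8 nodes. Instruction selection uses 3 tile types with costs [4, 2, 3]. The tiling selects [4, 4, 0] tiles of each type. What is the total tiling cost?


Total cost = sum(count_i * cost_i)
= 4*4 + 4*2 + 0*3
= 24

24


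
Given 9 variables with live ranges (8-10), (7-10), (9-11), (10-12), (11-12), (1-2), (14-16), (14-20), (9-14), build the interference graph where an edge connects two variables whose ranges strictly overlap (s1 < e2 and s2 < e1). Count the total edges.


Check all pairs for overlapping intervals.
Two intervals (s1,e1) and (s2,e2) overlap if s1 < e2 and s2 < e1.
v0 (8-10) vs v1..v8: overlaps v1, v2, v8 -> 3
v1 (7-10) vs v2..v8: overlaps v2, v8 -> 2
v2 (9-11) vs v3..v8: overlaps v3, v8 -> 2
v3 (10-12) vs v4..v8: overlaps v4, v8 -> 2
v4 (11-12) vs v5..v8: overlaps v8 -> 1
v5 (1-2) vs v6..v8: overlaps none -> 0
v6 (14-16) vs v7..v8: overlaps v7 -> 1
v7 (14-20) vs v8: overlaps none -> 0
Total overlapping pairs = 3 + 2 + 2 + 2 + 1 + 0 + 1 + 0 = 11

11


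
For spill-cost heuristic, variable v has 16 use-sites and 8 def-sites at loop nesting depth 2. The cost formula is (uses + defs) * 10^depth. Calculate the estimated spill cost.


uses + defs = 16 + 8 = 24
10^2 = 100
Spill cost = 24 * 100 = 2400

2400


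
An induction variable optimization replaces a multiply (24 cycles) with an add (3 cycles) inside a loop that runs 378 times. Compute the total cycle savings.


Per-iteration saving = 24 - 3 = 21
Total saved = 378 * 21 = 7938

7938


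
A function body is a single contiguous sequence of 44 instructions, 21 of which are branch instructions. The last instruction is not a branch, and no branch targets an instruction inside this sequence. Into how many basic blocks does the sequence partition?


With no in-sequence branch targets, the leaders are the first instruction plus the instruction after each branch.
Number of basic blocks = branches + 1
= 21 + 1 = 22

22


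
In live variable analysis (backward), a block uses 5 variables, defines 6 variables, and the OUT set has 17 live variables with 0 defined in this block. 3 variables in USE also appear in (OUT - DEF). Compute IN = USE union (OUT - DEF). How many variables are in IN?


OUT - DEF: 17 - 0 = 17
|IN| = |USE| + |OUT - DEF| - |USE ∩ (OUT - DEF)| = 5 + 17 - 3 = 19

19


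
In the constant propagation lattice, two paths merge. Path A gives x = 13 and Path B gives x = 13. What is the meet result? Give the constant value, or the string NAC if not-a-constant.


Meet operation: if both paths give the same constant, result is that constant; if they differ, result is NAC (not-a-constant).
Path A: 13, Path B: 13 -> equal
Result: constant -> 13

13


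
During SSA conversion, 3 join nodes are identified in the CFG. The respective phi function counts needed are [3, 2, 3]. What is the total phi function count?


Total phi functions = sum of phi functions at each join node
= 3 + 2 + 3 = 8

8


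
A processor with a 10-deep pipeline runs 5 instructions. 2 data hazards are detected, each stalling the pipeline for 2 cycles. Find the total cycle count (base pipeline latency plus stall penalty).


Base cycles = 10 + 5 - 1 = 14
Total stalls = 2 * 2 = 4
Total = 14 + 4 = 18

18


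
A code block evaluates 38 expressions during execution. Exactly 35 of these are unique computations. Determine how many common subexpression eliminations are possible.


CSE count = total expressions - unique expressions
= 38 - 35 = 3

3


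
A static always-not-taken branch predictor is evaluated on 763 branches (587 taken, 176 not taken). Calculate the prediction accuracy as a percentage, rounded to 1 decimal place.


Predictor: always-not-taken
Correct predictions = 176
Accuracy = 176 / 763 * 100 = 23.1%

23.1


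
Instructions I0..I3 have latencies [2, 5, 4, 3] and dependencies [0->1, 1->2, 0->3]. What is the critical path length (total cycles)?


Compute longest path through dependency graph: dist(Ik) = max over predecessors of dist + latency(Ik).
dist(I0) = latency 2 = 2
dist(I1) = dist(I0) + 5 = 2 + 5 = 7
dist(I2) = dist(I1) + 4 = 7 + 4 = 11
dist(I3) = dist(I0) + 3 = 2 + 3 = 5
Critical path = max dist = 11

11


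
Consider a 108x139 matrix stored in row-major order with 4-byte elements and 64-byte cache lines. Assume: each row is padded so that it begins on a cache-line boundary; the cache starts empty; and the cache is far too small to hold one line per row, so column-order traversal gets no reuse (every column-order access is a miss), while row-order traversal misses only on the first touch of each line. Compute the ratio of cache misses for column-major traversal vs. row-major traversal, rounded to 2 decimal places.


Each row occupies 139 * 4 = 556 bytes and starts on a line boundary, so it spans ceil(556 / 64) = 9 cache lines.
Row-major traversal misses (one per line touched): 108 * ceil(139 * 4 / 64) = 972
Column-major traversal misses (no reuse, every access misses): 108 * 139 = 15012
Ratio = 15012 / 972 = 15.44

15.44


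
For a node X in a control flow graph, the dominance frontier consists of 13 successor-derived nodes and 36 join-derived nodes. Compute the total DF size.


DF(X) = direct successor contributions + join point contributions
= 13 + 36 = 49

49


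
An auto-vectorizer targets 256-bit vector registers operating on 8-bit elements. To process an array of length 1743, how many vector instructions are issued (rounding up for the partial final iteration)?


Width = 256 / 8 = 32 elements per vector op
Iterations = ceil(1743 / 32) = 55

55


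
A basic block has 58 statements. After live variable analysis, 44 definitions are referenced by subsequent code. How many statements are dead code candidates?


Dead code = total statements - live definitions
= 58 - 44 = 14

14


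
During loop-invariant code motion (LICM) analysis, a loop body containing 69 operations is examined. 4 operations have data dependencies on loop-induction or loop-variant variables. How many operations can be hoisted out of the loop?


Invariant candidates = total - loop-dependent
= 69 - 4 = 65

65


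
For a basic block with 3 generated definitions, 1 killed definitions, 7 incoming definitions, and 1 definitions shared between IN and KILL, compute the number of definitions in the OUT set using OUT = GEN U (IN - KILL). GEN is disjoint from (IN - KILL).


IN - KILL: 7 - 1 = 6 surviving definitions
OUT = GEN + surviving = 3 + 6 = 9

9


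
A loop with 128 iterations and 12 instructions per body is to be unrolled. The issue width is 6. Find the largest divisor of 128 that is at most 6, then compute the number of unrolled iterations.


Largest divisor of 128 <= 6 is 4
New iterations = 128 / 4 = 32

32


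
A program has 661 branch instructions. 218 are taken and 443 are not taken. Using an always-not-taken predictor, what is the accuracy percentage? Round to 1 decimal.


Predictor: always-not-taken
Correct predictions = 443
Accuracy = 443 / 661 * 100 = 67.0%

67.0


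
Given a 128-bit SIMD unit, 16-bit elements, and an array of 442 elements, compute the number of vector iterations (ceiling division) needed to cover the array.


Width = 128 / 16 = 8 elements per vector op
Iterations = ceil(442 / 8) = 56

56


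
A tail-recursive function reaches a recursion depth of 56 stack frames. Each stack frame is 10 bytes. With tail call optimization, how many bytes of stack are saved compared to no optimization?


Without TCO: 56 * 10 = 560 bytes
With TCO: reuse 1 frame = 10 bytes
Savings = 560 - 10 = 550

550


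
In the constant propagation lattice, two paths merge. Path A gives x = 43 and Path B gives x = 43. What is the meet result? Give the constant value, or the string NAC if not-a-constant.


Meet operation: if both paths give the same constant, result is that constant; if they differ, result is NAC (not-a-constant).
Path A: 43, Path B: 43 -> equal
Result: constant -> 43

43


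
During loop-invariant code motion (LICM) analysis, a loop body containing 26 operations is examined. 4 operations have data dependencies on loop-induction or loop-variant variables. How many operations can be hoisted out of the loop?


Invariant candidates = total - loop-dependent
= 26 - 4 = 22

22


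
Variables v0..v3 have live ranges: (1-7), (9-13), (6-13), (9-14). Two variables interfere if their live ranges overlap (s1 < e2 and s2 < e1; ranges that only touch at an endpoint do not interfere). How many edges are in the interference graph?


Check all pairs for overlapping intervals.
Two intervals (s1,e1) and (s2,e2) overlap if s1 < e2 and s2 < e1.
v0 (1-7) vs v1..v3: overlaps v2 -> 1
v1 (9-13) vs v2..v3: overlaps v2, v3 -> 2
v2 (6-13) vs v3: overlaps v3 -> 1
Total overlapping pairs = 1 + 2 + 1 = 4

4


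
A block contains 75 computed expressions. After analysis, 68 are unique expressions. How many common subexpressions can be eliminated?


CSE count = total expressions - unique expressions
= 75 - 68 = 7

7


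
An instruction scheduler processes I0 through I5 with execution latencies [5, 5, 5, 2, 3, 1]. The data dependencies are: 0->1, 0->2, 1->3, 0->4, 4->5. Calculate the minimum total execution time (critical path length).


Compute longest path through dependency graph: dist(Ik) = max over predecessors of dist + latency(Ik).
dist(I0) = latency 5 = 5
dist(I1) = dist(I0) + 5 = 5 + 5 = 10
dist(I2) = dist(I0) + 5 = 5 + 5 = 10
dist(I3) = dist(I1) + 2 = 10 + 2 = 12
dist(I4) = dist(I0) + 3 = 5 + 3 = 8
dist(I5) = dist(I4) + 1 = 8 + 1 = 9
Critical path = max dist = 12

12


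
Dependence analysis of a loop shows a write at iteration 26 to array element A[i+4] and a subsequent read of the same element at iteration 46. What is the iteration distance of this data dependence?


Distance = read iteration - write iteration
= 46 - 26 = 20

20


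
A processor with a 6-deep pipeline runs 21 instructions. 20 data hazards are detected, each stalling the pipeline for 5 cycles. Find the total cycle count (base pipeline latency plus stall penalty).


Base cycles = 6 + 21 - 1 = 26
Total stalls = 20 * 5 = 100
Total = 26 + 100 = 126

126


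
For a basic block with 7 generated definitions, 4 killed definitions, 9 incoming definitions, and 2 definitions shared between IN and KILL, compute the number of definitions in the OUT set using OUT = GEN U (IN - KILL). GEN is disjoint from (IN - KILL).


IN - KILL: 9 - 2 = 7 surviving definitions
OUT = GEN + surviving = 7 + 7 = 14

14


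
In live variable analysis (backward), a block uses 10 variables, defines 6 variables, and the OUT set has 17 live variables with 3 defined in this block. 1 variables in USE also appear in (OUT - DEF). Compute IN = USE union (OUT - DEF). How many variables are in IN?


OUT - DEF: 17 - 3 = 14
|IN| = |USE| + |OUT - DEF| - |USE ∩ (OUT - DEF)| = 10 + 14 - 1 = 23

23


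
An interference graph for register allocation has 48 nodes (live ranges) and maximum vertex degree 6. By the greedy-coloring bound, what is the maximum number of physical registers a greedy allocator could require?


Greedy coloring never needs more than (max_degree + 1) colors: when coloring a vertex, at most max_degree neighbors are already colored.
Upper bound = 6 + 1 = 7

7


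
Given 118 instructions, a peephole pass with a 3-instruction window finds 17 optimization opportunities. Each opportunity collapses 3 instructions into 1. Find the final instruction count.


Each match removes 2 instructions.
Total removed = 17 * 2 = 34
Remaining = 118 - 34 = 84

84


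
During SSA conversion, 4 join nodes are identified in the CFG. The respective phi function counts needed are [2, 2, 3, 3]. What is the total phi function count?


Total phi functions = sum of phi functions at each join node
= 2 + 2 + 3 + 3 = 10

10


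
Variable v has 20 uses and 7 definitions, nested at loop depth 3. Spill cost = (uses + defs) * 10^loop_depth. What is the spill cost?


uses + defs = 20 + 7 = 27
10^3 = 1000
Spill cost = 27 * 1000 = 27000

27000


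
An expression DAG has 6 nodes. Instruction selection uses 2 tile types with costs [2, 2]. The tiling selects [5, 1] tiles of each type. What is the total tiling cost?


Total cost = sum(count_i * cost_i)
= 5*2 + 1*2
= 12

12


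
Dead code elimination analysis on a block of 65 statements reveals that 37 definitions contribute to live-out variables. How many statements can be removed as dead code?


Dead code = total statements - live definitions
= 65 - 37 = 28

28


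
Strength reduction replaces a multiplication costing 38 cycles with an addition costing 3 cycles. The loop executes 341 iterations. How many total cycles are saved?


Per-iteration saving = 38 - 3 = 35
Total saved = 341 * 35 = 11935

11935


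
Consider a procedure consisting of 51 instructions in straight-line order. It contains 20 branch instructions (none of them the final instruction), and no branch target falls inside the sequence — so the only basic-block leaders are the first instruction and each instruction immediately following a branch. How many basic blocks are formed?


With no in-sequence branch targets, the leaders are the first instruction plus the instruction after each branch.
Number of basic blocks = branches + 1
= 20 + 1 = 21

21


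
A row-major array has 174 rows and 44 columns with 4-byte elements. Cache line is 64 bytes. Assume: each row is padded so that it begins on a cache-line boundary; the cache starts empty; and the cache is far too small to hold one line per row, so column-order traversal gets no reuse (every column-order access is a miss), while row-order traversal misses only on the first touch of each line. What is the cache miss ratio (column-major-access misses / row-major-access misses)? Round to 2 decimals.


Each row occupies 44 * 4 = 176 bytes and starts on a line boundary, so it spans ceil(176 / 64) = 3 cache lines.
Row-major traversal misses (one per line touched): 174 * ceil(44 * 4 / 64) = 522
Column-major traversal misses (no reuse, every access misses): 174 * 44 = 7656
Ratio = 7656 / 522 = 14.67

14.67


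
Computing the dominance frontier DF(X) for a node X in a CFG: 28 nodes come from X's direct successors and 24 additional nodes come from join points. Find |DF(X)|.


DF(X) = direct successor contributions + join point contributions
= 28 + 24 = 52

52


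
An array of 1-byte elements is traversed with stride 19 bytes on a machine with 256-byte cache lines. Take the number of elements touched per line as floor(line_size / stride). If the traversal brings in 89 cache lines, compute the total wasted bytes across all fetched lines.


Elements per line = floor(256 / 19) = 13
Bytes used per line = 13 * 1 = 13
Wasted per line = 256 - 13 = 243
Total wasted = 243 * 89 = 21627

21627


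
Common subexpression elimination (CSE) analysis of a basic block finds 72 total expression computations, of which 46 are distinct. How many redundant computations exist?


CSE count = total expressions - unique expressions
= 72 - 46 = 26

26


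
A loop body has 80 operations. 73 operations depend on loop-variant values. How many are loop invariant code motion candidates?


Invariant candidates = total - loop-dependent
= 80 - 73 = 7

7


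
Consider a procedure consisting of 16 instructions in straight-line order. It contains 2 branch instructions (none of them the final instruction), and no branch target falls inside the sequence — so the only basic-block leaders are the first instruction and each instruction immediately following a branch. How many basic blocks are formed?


With no in-sequence branch targets, the leaders are the first instruction plus the instruction after each branch.
Number of basic blocks = branches + 1
= 2 + 1 = 3

3


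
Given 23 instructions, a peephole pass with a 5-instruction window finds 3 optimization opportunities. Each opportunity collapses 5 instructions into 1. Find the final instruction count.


Each match removes 4 instructions.
Total removed = 3 * 4 = 12
Remaining = 23 - 12 = 11

11


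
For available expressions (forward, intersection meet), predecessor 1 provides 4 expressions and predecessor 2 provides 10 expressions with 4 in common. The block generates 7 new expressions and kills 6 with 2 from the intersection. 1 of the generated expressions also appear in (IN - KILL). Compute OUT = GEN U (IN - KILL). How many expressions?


IN = intersection of predecessors = 4
IN - KILL = 4 - 2 = 2
|OUT| = |GEN| + |IN - KILL| - |GEN ∩ (IN - KILL)| = 7 + 2 - 1 = 8

8


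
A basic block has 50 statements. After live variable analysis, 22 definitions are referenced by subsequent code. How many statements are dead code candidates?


Dead code = total statements - live definitions
= 50 - 22 = 28

28


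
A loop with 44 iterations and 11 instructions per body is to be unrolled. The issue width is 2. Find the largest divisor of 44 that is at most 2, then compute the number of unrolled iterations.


Largest divisor of 44 <= 2 is 2
New iterations = 44 / 2 = 22

22


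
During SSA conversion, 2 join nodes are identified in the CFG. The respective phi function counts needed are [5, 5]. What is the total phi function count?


Total phi functions = sum of phi functions at each join node
= 5 + 5 = 10

10


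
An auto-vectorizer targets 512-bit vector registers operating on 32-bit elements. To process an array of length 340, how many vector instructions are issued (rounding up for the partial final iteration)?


Width = 512 / 32 = 16 elements per vector op
Iterations = ceil(340 / 16) = 22

22


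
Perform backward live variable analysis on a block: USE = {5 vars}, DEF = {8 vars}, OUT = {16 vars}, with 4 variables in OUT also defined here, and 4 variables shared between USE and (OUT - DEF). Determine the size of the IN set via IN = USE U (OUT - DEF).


OUT - DEF: 16 - 4 = 12
|IN| = |USE| + |OUT - DEF| - |USE ∩ (OUT - DEF)| = 5 + 12 - 4 = 13

13


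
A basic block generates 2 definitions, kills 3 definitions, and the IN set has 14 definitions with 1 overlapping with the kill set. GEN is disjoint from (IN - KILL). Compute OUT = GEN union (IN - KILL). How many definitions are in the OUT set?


IN - KILL: 14 - 1 = 13 surviving definitions
OUT = GEN + surviving = 2 + 13 = 15

15


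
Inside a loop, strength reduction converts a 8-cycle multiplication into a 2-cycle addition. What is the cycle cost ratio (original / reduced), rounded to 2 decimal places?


Ratio = mult_cost / add_cost = 8 / 2 = 4.0

4.0


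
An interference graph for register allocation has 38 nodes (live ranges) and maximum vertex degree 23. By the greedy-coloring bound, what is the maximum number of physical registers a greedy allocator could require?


Greedy coloring never needs more than (max_degree + 1) colors: when coloring a vertex, at most max_degree neighbors are already colored.
Upper bound = 23 + 1 = 24

24


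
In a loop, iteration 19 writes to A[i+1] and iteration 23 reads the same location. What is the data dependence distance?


Distance = read iteration - write iteration
= 23 - 19 = 4

4


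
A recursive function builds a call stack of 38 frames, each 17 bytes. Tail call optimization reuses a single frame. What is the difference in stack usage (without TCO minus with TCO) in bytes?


Without TCO: 38 * 17 = 646 bytes
With TCO: reuse 1 frame = 17 bytes
Savings = 646 - 17 = 629

629


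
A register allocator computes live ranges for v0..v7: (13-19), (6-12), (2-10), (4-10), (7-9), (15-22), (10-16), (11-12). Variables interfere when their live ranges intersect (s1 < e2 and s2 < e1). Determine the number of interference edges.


Check all pairs for overlapping intervals.
Two intervals (s1,e1) and (s2,e2) overlap if s1 < e2 and s2 < e1.
v0 (13-19) vs v1..v7: overlaps v5, v6 -> 2
v1 (6-12) vs v2..v7: overlaps v2, v3, v4, v6, v7 -> 5
v2 (2-10) vs v3..v7: overlaps v3, v4 -> 2
v3 (4-10) vs v4..v7: overlaps v4 -> 1
v4 (7-9) vs v5..v7: overlaps none -> 0
v5 (15-22) vs v6..v7: overlaps v6 -> 1
v6 (10-16) vs v7: overlaps v7 -> 1
Total overlapping pairs = 2 + 5 + 2 + 1 + 0 + 1 + 1 = 12

12


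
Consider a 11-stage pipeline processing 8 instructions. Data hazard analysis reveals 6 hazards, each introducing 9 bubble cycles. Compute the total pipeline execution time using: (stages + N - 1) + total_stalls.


Base cycles = 11 + 8 - 1 = 18
Total stalls = 6 * 9 = 54
Total = 18 + 54 = 72

72


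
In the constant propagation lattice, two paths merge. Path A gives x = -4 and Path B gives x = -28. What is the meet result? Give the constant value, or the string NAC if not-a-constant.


Meet operation: if both paths give the same constant, result is that constant; if they differ, result is NAC (not-a-constant).
Path A: -4, Path B: -28 -> differ
Result: not-a-constant -> NAC

NAC


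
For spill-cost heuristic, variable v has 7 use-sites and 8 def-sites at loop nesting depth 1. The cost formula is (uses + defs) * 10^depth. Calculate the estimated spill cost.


uses + defs = 7 + 8 = 15
10^1 = 10
Spill cost = 15 * 10 = 150

150


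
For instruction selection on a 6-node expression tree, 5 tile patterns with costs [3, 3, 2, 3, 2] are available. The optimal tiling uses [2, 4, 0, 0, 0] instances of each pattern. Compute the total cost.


Total cost = sum(count_i * cost_i)
= 2*3 + 4*3 + 0*2 + 0*3 + 0*2
= 18

18


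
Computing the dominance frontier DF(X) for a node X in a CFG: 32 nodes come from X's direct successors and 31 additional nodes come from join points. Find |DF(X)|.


DF(X) = direct successor contributions + join point contributions
= 32 + 31 = 63

63


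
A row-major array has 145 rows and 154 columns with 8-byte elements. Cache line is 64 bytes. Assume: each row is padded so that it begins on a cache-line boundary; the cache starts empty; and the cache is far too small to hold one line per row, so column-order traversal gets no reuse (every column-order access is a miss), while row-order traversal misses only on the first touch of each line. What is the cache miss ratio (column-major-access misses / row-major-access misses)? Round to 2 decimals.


Each row occupies 154 * 8 = 1232 bytes and starts on a line boundary, so it spans ceil(1232 / 64) = 20 cache lines.
Row-major traversal misses (one per line touched): 145 * ceil(154 * 8 / 64) = 2900
Column-major traversal misses (no reuse, every access misses): 145 * 154 = 22330
Ratio = 22330 / 2900 = 7.7

7.7


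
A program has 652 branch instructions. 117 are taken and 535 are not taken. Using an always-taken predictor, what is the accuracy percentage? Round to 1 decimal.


Predictor: always-taken
Correct predictions = 117
Accuracy = 117 / 652 * 100 = 17.9%

17.9


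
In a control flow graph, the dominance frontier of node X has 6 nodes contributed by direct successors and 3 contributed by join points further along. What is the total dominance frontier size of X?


DF(X) = direct successor contributions + join point contributions
= 6 + 3 = 9

9


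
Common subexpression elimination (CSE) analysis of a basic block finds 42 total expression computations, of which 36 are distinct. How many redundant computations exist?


CSE count = total expressions - unique expressions
= 42 - 36 = 6

6


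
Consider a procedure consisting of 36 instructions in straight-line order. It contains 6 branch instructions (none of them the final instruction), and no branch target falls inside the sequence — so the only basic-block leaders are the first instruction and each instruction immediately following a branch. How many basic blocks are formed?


With no in-sequence branch targets, the leaders are the first instruction plus the instruction after each branch.
Number of basic blocks = branches + 1
= 6 + 1 = 7

7


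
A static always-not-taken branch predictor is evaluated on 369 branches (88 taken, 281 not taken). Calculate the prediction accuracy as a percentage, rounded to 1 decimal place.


Predictor: always-not-taken
Correct predictions = 281
Accuracy = 281 / 369 * 100 = 76.2%

76.2


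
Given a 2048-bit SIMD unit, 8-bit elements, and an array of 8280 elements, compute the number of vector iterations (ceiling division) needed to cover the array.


Width = 2048 / 8 = 256 elements per vector op
Iterations = ceil(8280 / 256) = 33

33


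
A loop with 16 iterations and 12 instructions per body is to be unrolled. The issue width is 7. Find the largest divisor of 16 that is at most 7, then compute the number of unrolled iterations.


Largest divisor of 16 <= 7 is 4
New iterations = 16 / 4 = 4

4


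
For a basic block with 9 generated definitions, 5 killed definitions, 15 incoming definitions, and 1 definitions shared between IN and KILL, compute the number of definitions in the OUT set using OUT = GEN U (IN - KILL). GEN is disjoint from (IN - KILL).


IN - KILL: 15 - 1 = 14 surviving definitions
OUT = GEN + surviving = 9 + 14 = 23

23


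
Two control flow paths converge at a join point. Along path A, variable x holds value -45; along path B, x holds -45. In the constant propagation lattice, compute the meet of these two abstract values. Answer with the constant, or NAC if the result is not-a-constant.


Meet operation: if both paths give the same constant, result is that constant; if they differ, result is NAC (not-a-constant).
Path A: -45, Path B: -45 -> equal
Result: constant -> -45

-45


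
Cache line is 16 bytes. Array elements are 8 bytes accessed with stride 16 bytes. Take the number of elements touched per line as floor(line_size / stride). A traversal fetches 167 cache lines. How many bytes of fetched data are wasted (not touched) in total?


Elements per line = floor(16 / 16) = 1
Bytes used per line = 1 * 8 = 8
Wasted per line = 16 - 8 = 8
Total wasted = 8 * 167 = 1336

1336


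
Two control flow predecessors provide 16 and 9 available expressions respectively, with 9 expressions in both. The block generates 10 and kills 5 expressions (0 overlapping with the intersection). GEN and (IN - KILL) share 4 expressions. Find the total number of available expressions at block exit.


IN = intersection of predecessors = 9
IN - KILL = 9 - 0 = 9
|OUT| = |GEN| + |IN - KILL| - |GEN ∩ (IN - KILL)| = 10 + 9 - 4 = 15

15
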